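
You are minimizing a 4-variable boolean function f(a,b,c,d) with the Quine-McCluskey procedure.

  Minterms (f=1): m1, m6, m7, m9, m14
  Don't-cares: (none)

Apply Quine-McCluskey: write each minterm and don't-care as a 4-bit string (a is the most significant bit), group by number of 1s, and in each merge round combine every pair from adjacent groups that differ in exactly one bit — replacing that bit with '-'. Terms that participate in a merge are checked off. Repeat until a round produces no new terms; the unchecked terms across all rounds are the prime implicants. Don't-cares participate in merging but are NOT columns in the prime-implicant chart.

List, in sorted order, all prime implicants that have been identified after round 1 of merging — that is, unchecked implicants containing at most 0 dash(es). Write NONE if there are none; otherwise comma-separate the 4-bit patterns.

size-2^0 implicants → 0001(✓)  0110(✓)  0111(✓)  1001(✓)  1110(✓)
size-2^1 implicants → -001  -110  011-
Unchecked terms (primes): -001, -110, 011-

NONE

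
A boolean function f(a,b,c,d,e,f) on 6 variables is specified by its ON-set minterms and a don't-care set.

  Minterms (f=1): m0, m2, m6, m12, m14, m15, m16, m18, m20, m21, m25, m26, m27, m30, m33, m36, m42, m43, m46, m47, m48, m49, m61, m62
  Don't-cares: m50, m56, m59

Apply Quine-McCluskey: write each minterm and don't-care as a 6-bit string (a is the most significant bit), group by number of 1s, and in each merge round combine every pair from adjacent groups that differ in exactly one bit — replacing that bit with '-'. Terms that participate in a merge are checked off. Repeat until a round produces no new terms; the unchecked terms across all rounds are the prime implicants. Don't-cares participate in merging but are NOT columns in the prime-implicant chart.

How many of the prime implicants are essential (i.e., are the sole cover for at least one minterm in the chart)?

10

[col 0] 000000*, 000010*, 000110*, 001100*, 001110*, 001111*, 010000*, 010010*, 010100*, 010101*, 011001*, 011010*, 011011*, 011110*, 100001*, 100100, 101010*, 101011*, 101110*, 101111*, 110000*, 110001*, 110010*, 111000*, 111011*, 111101, 111110*
[col 1] -01110*, -01111*, -10000*, -10010*, -11011, -11110*, 0-0000*, 0-0010*, 0-1110*, 00-110, 000-10, 0000-0*, 0011-0, 00111-*, 01-010, 010-00, 0100-0*, 01010-, 011-10, 0110-1, 01101-, 1-0001, 1-1011, 1-1110*, 101-10*, 101-11*, 10101-*, 10111-*, 11-000, 1100-0*, 11000-
[col 2] --1110, -0111-, -100-0, 0-00-0, 101-1-
Prime implicants: --1110, -0111-, -100-0, -11011, 0-00-0, 00-110, 000-10, 0011-0, 01-010, 010-00, 01010-, 011-10, 0110-1, 01101-, 1-0001, 1-1011, 100100, 101-1-, 11-000, 11000-, 111101
PI chart (minterm → PIs covering it):
  0 | 0-00-0  (sole → essential)
  2 | 0-00-0,000-10
  6 | 00-110,000-10
  12 | 0011-0  (sole → essential)
  14 | --1110,-0111-,00-110,0011-0
  15 | -0111-  (sole → essential)
  16 | -100-0,0-00-0,010-00
  18 | -100-0,0-00-0,01-010
  20 | 010-00,01010-
  21 | 01010-  (sole → essential)
  25 | 0110-1  (sole → essential)
  26 | 01-010,011-10,01101-
  27 | -11011,0110-1,01101-
  30 | --1110,011-10
  33 | 1-0001  (sole → essential)
  36 | 100100  (sole → essential)
  42 | 101-1-  (sole → essential)
  43 | 1-1011,101-1-
  46 | --1110,-0111-,101-1-
  47 | -0111-,101-1-
  48 | -100-0,11-000,11000-
  49 | 1-0001,11000-
  61 | 111101  (sole → essential)
  62 | --1110  (sole → essential)
Essential prime implicants: --1110, -0111-, 0-00-0, 0011-0, 01010-, 0110-1, 1-0001, 100100, 101-1-, 111101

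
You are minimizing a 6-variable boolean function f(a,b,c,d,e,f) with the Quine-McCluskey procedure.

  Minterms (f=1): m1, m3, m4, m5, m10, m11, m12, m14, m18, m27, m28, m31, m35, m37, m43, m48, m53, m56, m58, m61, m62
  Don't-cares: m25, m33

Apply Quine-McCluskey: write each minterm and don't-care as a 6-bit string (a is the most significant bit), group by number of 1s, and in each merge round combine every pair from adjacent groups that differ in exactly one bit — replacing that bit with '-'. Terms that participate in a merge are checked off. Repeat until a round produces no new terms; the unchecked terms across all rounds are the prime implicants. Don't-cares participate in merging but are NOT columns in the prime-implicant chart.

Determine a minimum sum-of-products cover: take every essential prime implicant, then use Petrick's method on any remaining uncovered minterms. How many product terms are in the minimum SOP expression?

[col 0] 000001*, 000011*, 000100*, 000101*, 001010*, 001011*, 001100*, 001110*, 010010, 011001*, 011011*, 011100*, 011111*, 100001*, 100011*, 100101*, 101011*, 110000*, 110101*, 111000*, 111010*, 111101*, 111110*
[col 1] -00001*, -00011*, -00101*, -01011*, 0-1011, 0-1100, 00-011*, 00-100, 000-01*, 0000-1*, 00010-, 001-10, 00101-, 0011-0, 011-11, 0110-1, 1-0101, 10-011*, 100-01*, 1000-1*, 11-000, 11-101, 111-10, 1110-0
[col 2] -0-011, -00-01, -000-1
Prime implicants: -0-011, -00-01, -000-1, 0-1011, 0-1100, 00-100, 00010-, 001-10, 00101-, 0011-0, 010010, 011-11, 0110-1, 1-0101, 11-000, 11-101, 111-10, 1110-0
PI chart (minterm → PIs covering it):
  1 | -00-01,-000-1
  3 | -0-011,-000-1
  4 | 00-100,00010-
  5 | -00-01,00010-
  10 | 001-10,00101-
  11 | -0-011,0-1011,00101-
  12 | 0-1100,00-100,0011-0
  14 | 001-10,0011-0
  18 | 010010  (sole → essential)
  27 | 0-1011,011-11,0110-1
  28 | 0-1100  (sole → essential)
  31 | 011-11  (sole → essential)
  35 | -0-011,-000-1
  37 | -00-01,1-0101
  43 | -0-011  (sole → essential)
  48 | 11-000  (sole → essential)
  53 | 1-0101,11-101
  56 | 11-000,1110-0
  58 | 111-10,1110-0
  61 | 11-101  (sole → essential)
  62 | 111-10  (sole → essential)
Essential prime implicants: -0-011, 0-1100, 010010, 011-11, 11-000, 11-101, 111-10
Petrick residual → -00-01, 00-100, 001-10
Minimum SOP uses 10 PIs: b'd'ef + b'c'e'f + a'cde'f' + a'b'de'f' + a'b'cef' + a'bc'd'ef' + a'bcef + abd'e'f' + abde'f + abcef'

10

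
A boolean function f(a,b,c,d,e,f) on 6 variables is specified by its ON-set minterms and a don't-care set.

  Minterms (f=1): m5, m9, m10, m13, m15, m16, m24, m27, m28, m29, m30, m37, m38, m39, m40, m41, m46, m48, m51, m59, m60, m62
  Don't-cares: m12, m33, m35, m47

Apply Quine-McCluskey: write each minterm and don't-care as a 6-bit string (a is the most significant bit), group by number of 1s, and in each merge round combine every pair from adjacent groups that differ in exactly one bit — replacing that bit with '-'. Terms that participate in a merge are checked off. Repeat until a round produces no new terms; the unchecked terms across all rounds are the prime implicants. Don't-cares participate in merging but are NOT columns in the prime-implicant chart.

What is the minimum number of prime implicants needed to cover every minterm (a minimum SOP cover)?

[col 0] 000101*, 001001*, 001010, 001100*, 001101*, 001111*, 010000*, 011000*, 011011*, 011100*, 011101*, 011110*, 100001*, 100011*, 100101*, 100110*, 100111*, 101000*, 101001*, 101110*, 101111*, 110000*, 110011*, 111011*, 111100*, 111110*
[col 1] -00101, -01001, -01111, -10000, -11011, -11100*, -11110*, 0-1100*, 0-1101*, 00-101, 001-01, 0011-1, 00110-*, 01-000, 011-00, 0111-0*, 01110-*, 1-0011, 1-1110, 10-001, 10-110*, 10-111*, 100-01*, 100-11*, 1000-1*, 1001-1*, 10011-*, 10100-, 10111-*, 11-011, 1111-0*
[col 2] -111-0, 0-110-, 10-11-, 100--1
Prime implicants: -00101, -01001, -01111, -10000, -11011, -111-0, 0-110-, 00-101, 001-01, 001010, 0011-1, 01-000, 011-00, 1-0011, 1-1110, 10-001, 10-11-, 100--1, 10100-, 11-011
PI chart (minterm → PIs covering it):
  5 | -00101,00-101
  9 | -01001,001-01
  10 | 001010  (sole → essential)
  13 | 0-110-,00-101,001-01,0011-1
  15 | -01111,0011-1
  16 | -10000,01-000
  24 | 01-000,011-00
  27 | -11011  (sole → essential)
  28 | -111-0,0-110-,011-00
  29 | 0-110-  (sole → essential)
  30 | -111-0  (sole → essential)
  37 | -00101,100--1
  38 | 10-11-  (sole → essential)
  39 | 10-11-,100--1
  40 | 10100-  (sole → essential)
  41 | -01001,10-001,10100-
  46 | 1-1110,10-11-
  48 | -10000  (sole → essential)
  51 | 1-0011,11-011
  59 | -11011,11-011
  60 | -111-0  (sole → essential)
  62 | -111-0,1-1110
Essential prime implicants: -10000, -11011, -111-0, 0-110-, 001010, 10-11-, 10100-
Petrick residual → -00101, -01001, -01111, 01-000, 1-0011
Minimum SOP uses 12 PIs: b'c'de'f + b'cd'e'f + b'cdef + bc'd'e'f' + bcd'ef + bcdf' + a'cde' + a'b'cd'ef' + a'bd'e'f' + ac'd'ef + ab'de + ab'cd'e'

12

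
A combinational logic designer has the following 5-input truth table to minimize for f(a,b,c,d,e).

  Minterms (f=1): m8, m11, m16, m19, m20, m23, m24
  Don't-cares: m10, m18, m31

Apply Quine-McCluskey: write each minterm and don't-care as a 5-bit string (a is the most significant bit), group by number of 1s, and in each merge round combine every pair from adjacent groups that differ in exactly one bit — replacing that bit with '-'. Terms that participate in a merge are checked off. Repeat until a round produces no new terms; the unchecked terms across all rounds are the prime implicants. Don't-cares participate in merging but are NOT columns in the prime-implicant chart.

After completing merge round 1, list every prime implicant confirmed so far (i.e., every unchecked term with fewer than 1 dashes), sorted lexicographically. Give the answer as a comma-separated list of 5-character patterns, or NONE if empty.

NONE

[col 0] 01000*, 01010*, 01011*, 10000*, 10010*, 10011*, 10100*, 10111*, 11000*, 11111*
[col 1] -1000, 010-0, 0101-, 1-000, 1-111, 10-00, 10-11, 100-0, 1001-
Prime implicants: -1000, 010-0, 0101-, 1-000, 1-111, 10-00, 10-11, 100-0, 1001-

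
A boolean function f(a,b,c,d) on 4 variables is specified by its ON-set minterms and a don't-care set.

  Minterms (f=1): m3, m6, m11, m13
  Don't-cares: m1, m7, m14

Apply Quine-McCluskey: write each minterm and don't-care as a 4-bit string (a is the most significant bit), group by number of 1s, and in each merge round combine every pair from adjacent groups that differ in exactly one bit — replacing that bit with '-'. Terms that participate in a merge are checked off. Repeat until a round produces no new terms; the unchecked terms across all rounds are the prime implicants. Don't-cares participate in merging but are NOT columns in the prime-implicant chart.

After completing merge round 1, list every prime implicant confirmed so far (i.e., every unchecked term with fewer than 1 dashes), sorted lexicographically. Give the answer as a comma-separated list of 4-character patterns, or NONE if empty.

1101

Round 0: 0001✓ 0011✓ 0110✓ 0111✓ 1011✓ 1101 1110✓
Round 1: -011 -110 0-11 00-1 011-
PIs = {-011, -110, 0-11, 00-1, 011-, 1101}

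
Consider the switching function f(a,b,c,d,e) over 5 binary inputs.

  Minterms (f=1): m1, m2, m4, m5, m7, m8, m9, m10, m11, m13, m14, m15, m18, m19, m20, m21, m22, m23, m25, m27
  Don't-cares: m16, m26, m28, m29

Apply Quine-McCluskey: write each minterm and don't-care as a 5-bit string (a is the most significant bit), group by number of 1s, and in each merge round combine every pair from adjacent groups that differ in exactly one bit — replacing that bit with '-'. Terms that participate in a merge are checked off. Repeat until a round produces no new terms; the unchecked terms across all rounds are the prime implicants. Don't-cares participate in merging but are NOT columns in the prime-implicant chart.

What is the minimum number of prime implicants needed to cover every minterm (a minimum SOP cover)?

size-2^0 implicants → 00001(✓)  00010(✓)  00100(✓)  00101(✓)  00111(✓)  01000(✓)  01001(✓)  01010(✓)  01011(✓)  01101(✓)  01110(✓)  01111(✓)  10000(✓)  10010(✓)  10011(✓)  10100(✓)  10101(✓)  10110(✓)  10111(✓)  11001(✓)  11010(✓)  11011(✓)  11100(✓)  11101(✓)
size-2^1 implicants → -0010(✓)  -0100(✓)  -0101(✓)  -0111(✓)  -1001(✓)  -1010(✓)  -1011(✓)  -1101(✓)  0-001(✓)  0-010(✓)  0-101(✓)  0-111(✓)  00-01(✓)  001-1(✓)  0010-(✓)  01-01(✓)  01-10(✓)  01-11(✓)  010-0(✓)  010-1(✓)  0100-(✓)  0101-(✓)  011-1(✓)  0111-(✓)  1-010(✓)  1-011(✓)  1-100(✓)  1-101(✓)  10-00(✓)  10-10(✓)  10-11(✓)  100-0(✓)  1001-(✓)  101-0(✓)  101-1(✓)  1010-(✓)  1011-(✓)  11-01(✓)  110-1(✓)  1101-(✓)  1110-(✓)
size-2^2 implicants → --010  --101  -01-1  -010-  -1-01  -10-1  -101-  0--01  0-1-1  01--1  01-1-  010--  1-01-  1-10-  10--0  10-1-  101--
Unchecked terms (primes): --010, --101, -01-1, -010-, -1-01, -10-1, -101-, 0--01, 0-1-1, 01--1, 01-1-, 010--, 1-01-, 1-10-, 10--0, 10-1-, 101--
Minterm coverage:
  m1 ⊆ 0--01 [E]
  m2 ⊆ --010 [E]
  m4 ⊆ -010- [E]
  m5 ⊆ --101,-01-1,-010-,0--01,0-1-1
  m7 ⊆ -01-1,0-1-1
  m8 ⊆ 010-- [E]
  m9 ⊆ -1-01,-10-1,0--01,01--1,010--
  m10 ⊆ --010,-101-,01-1-,010--
  m11 ⊆ -10-1,-101-,01--1,01-1-,010--
  m13 ⊆ --101,-1-01,0--01,0-1-1,01--1
  m14 ⊆ 01-1- [E]
  m15 ⊆ 0-1-1,01--1,01-1-
  m18 ⊆ --010,1-01-,10--0,10-1-
  m19 ⊆ 1-01-,10-1-
  m20 ⊆ -010-,1-10-,10--0,101--
  m21 ⊆ --101,-01-1,-010-,1-10-,101--
  m22 ⊆ 10--0,10-1-,101--
  m23 ⊆ -01-1,10-1-,101--
  m25 ⊆ -1-01,-10-1
  m27 ⊆ -10-1,-101-,1-01-
E = {--010, -010-, 0--01, 01-1-, 010--}
Petrick residual → -01-1, -10-1, 10-1-
Cover = c'de' + b'ce + b'cd' + bc'e + a'd'e + a'bd + a'bc' + ab'd  |cover|=8

8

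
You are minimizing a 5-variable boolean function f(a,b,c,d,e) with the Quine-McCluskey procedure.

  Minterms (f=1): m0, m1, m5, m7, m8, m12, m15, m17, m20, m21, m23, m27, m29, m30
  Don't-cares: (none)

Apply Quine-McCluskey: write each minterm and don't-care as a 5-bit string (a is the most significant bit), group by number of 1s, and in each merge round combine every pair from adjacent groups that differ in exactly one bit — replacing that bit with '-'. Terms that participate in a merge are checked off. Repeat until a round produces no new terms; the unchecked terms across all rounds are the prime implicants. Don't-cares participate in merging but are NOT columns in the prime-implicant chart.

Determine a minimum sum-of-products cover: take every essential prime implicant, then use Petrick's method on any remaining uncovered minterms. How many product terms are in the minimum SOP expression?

9

size-2^0 implicants → 00000(✓)  00001(✓)  00101(✓)  00111(✓)  01000(✓)  01100(✓)  01111(✓)  10001(✓)  10100(✓)  10101(✓)  10111(✓)  11011  11101(✓)  11110
size-2^1 implicants → -0001(✓)  -0101(✓)  -0111(✓)  0-000  0-111  00-01(✓)  0000-  001-1(✓)  01-00  1-101  10-01(✓)  101-1(✓)  1010-
size-2^2 implicants → -0-01  -01-1
Unchecked terms (primes): -0-01, -01-1, 0-000, 0-111, 0000-, 01-00, 1-101, 1010-, 11011, 11110
Minterm coverage:
  m0 ⊆ 0-000,0000-
  m1 ⊆ -0-01,0000-
  m5 ⊆ -0-01,-01-1
  m7 ⊆ -01-1,0-111
  m8 ⊆ 0-000,01-00
  m12 ⊆ 01-00 [E]
  m15 ⊆ 0-111 [E]
  m17 ⊆ -0-01 [E]
  m20 ⊆ 1010- [E]
  m21 ⊆ -0-01,-01-1,1-101,1010-
  m23 ⊆ -01-1 [E]
  m27 ⊆ 11011 [E]
  m29 ⊆ 1-101 [E]
  m30 ⊆ 11110 [E]
E = {-0-01, -01-1, 0-111, 01-00, 1-101, 1010-, 11011, 11110}
Petrick residual → 0-000
Cover = b'd'e + b'ce + a'c'd'e' + a'cde + a'bd'e' + acd'e + ab'cd' + abc'de + abcde'  |cover|=9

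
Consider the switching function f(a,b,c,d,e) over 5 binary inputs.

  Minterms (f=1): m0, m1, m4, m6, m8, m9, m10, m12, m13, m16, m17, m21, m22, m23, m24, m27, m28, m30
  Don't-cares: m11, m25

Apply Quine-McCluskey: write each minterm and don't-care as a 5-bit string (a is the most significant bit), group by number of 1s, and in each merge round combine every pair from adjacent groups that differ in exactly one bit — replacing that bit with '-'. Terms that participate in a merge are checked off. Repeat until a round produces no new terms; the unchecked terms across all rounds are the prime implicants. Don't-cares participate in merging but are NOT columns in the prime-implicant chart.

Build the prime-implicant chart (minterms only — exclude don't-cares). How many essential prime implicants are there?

size-2^0 implicants → 00000(✓)  00001(✓)  00100(✓)  00110(✓)  01000(✓)  01001(✓)  01010(✓)  01011(✓)  01100(✓)  01101(✓)  10000(✓)  10001(✓)  10101(✓)  10110(✓)  10111(✓)  11000(✓)  11001(✓)  11011(✓)  11100(✓)  11110(✓)
size-2^1 implicants → -0000(✓)  -0001(✓)  -0110  -1000(✓)  -1001(✓)  -1011(✓)  -1100(✓)  0-000(✓)  0-001(✓)  0-100(✓)  00-00(✓)  0000-(✓)  001-0  01-00(✓)  01-01(✓)  010-0(✓)  010-1(✓)  0100-(✓)  0101-(✓)  0110-(✓)  1-000(✓)  1-001(✓)  1-110  10-01  1000-(✓)  101-1  1011-  11-00(✓)  110-1(✓)  1100-(✓)  111-0
size-2^2 implicants → --000(✓)  --001(✓)  -000-(✓)  -1-00  -10-1  -100-(✓)  0--00  0-00-(✓)  01-0-  010--  1-00-(✓)
size-2^3 implicants → --00-
Unchecked terms (primes): --00-, -0110, -1-00, -10-1, 0--00, 001-0, 01-0-, 010--, 1-110, 10-01, 101-1, 1011-, 111-0
Minterm coverage:
  m0 ⊆ --00-,0--00
  m1 ⊆ --00- [E]
  m4 ⊆ 0--00,001-0
  m6 ⊆ -0110,001-0
  m8 ⊆ --00-,-1-00,0--00,01-0-,010--
  m9 ⊆ --00-,-10-1,01-0-,010--
  m10 ⊆ 010-- [E]
  m12 ⊆ -1-00,0--00,01-0-
  m13 ⊆ 01-0- [E]
  m16 ⊆ --00- [E]
  m17 ⊆ --00-,10-01
  m21 ⊆ 10-01,101-1
  m22 ⊆ -0110,1-110,1011-
  m23 ⊆ 101-1,1011-
  m24 ⊆ --00-,-1-00
  m27 ⊆ -10-1 [E]
  m28 ⊆ -1-00,111-0
  m30 ⊆ 1-110,111-0
E = {--00-, -10-1, 01-0-, 010--}

4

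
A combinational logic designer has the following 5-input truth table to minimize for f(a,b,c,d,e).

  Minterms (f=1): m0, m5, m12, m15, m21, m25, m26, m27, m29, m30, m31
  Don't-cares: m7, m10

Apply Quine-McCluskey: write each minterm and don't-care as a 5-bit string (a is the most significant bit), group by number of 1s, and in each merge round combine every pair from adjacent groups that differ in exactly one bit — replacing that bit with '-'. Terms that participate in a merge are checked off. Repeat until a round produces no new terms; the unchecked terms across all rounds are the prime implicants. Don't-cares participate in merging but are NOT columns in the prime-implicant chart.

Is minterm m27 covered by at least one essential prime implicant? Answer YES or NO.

YES

Round 0: 00000 00101✓ 00111✓ 01010✓ 01100 01111✓ 10101✓ 11001✓ 11010✓ 11011✓ 11101✓ 11110✓ 11111✓
Round 1: -0101 -1010 -1111 0-111 001-1 1-101 11-01✓ 11-10✓ 11-11✓ 110-1✓ 1101-✓ 111-1✓ 1111-✓
Round 2: 11--1 11-1-
PIs = {-0101, -1010, -1111, 0-111, 00000, 001-1, 01100, 1-101, 11--1, 11-1-}
Coverage chart:
  m0: 00000 ←essential
  m5: -0101,001-1
  m12: 01100 ←essential
  m15: -1111,0-111
  m21: -0101,1-101
  m25: 11--1 ←essential
  m26: -1010,11-1-
  m27: 11--1,11-1-
  m29: 1-101,11--1
  m30: 11-1- ←essential
  m31: -1111,11--1,11-1-
Essential: 00000, 01100, 11--1, 11-1-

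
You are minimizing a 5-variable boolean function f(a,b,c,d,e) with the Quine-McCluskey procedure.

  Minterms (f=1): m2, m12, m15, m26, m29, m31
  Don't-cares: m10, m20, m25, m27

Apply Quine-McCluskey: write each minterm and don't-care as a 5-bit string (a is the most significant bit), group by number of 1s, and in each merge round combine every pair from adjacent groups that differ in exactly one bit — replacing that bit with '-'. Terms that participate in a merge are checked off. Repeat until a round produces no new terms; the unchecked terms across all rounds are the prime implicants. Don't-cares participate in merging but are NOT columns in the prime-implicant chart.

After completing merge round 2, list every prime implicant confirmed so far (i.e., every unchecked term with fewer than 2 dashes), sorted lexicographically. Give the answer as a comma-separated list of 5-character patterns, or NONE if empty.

size-2^0 implicants → 00010(✓)  01010(✓)  01100  01111(✓)  10100  11001(✓)  11010(✓)  11011(✓)  11101(✓)  11111(✓)
size-2^1 implicants → -1010  -1111  0-010  11-01(✓)  11-11(✓)  110-1(✓)  1101-  111-1(✓)
size-2^2 implicants → 11--1
Unchecked terms (primes): -1010, -1111, 0-010, 01100, 10100, 11--1, 1101-

-1010, -1111, 0-010, 01100, 10100, 1101-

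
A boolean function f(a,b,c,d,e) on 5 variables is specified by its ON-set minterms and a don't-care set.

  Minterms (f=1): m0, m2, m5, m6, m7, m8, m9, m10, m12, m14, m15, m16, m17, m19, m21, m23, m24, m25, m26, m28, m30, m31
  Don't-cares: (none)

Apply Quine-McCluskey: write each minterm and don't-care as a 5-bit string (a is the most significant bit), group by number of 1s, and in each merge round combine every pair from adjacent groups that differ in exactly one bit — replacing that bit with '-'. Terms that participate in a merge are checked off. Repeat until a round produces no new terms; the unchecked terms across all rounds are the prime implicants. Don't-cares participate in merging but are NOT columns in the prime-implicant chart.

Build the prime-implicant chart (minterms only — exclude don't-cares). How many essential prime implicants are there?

4

Round 0: 00000✓ 00010✓ 00101✓ 00110✓ 00111✓ 01000✓ 01001✓ 01010✓ 01100✓ 01110✓ 01111✓ 10000✓ 10001✓ 10011✓ 10101✓ 10111✓ 11000✓ 11001✓ 11010✓ 11100✓ 11110✓ 11111✓
Round 1: -0000✓ -0101✓ -0111✓ -1000✓ -1001✓ -1010✓ -1100✓ -1110✓ -1111✓ 0-000✓ 0-010✓ 0-110✓ 0-111✓ 00-10✓ 000-0✓ 001-1✓ 0011-✓ 01-00✓ 01-10✓ 010-0✓ 0100-✓ 011-0✓ 0111-✓ 1-000✓ 1-001✓ 1-111✓ 10-01✓ 10-11✓ 100-1✓ 1000-✓ 101-1✓ 11-00✓ 11-10✓ 110-0✓ 1100-✓ 111-0✓ 1111-✓
Round 2: --000 --111 -01-1 -1-00✓ -1-10✓ -10-0✓ -100- -11-0✓ -111- 0--10 0-0-0 0-11- 01--0✓ 1-00- 10--1 11--0✓
Round 3: -1--0
PIs = {--000, --111, -01-1, -1--0, -100-, -111-, 0--10, 0-0-0, 0-11-, 1-00-, 10--1}
Coverage chart:
  m0: --000,0-0-0
  m2: 0--10,0-0-0
  m5: -01-1 ←essential
  m6: 0--10,0-11-
  m7: --111,-01-1,0-11-
  m8: --000,-1--0,-100-,0-0-0
  m9: -100- ←essential
  m10: -1--0,0--10,0-0-0
  m12: -1--0 ←essential
  m14: -1--0,-111-,0--10,0-11-
  m15: --111,-111-,0-11-
  m16: --000,1-00-
  m17: 1-00-,10--1
  m19: 10--1 ←essential
  m21: -01-1,10--1
  m23: --111,-01-1,10--1
  m24: --000,-1--0,-100-,1-00-
  m25: -100-,1-00-
  m26: -1--0 ←essential
  m28: -1--0 ←essential
  m30: -1--0,-111-
  m31: --111,-111-
Essential: -01-1, -1--0, -100-, 10--1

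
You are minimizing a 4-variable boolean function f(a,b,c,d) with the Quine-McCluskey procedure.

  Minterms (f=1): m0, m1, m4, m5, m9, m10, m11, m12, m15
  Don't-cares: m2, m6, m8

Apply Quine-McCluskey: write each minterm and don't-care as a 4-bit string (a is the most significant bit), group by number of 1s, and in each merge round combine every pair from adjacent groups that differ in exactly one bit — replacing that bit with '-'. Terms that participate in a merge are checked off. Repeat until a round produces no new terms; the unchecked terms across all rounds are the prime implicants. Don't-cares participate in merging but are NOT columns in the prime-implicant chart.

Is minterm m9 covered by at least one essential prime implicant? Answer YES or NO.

NO

[col 0] 0000*, 0001*, 0010*, 0100*, 0101*, 0110*, 1000*, 1001*, 1010*, 1011*, 1100*, 1111*
[col 1] -000*, -001*, -010*, -100*, 0-00*, 0-01*, 0-10*, 00-0*, 000-*, 01-0*, 010-*, 1-00*, 1-11, 10-0*, 10-1*, 100-*, 101-*
[col 2] --00, -0-0, -00-, 0--0, 0-0-, 10--
Prime implicants: --00, -0-0, -00-, 0--0, 0-0-, 1-11, 10--
PI chart (minterm → PIs covering it):
  0 | --00,-0-0,-00-,0--0,0-0-
  1 | -00-,0-0-
  4 | --00,0--0,0-0-
  5 | 0-0-  (sole → essential)
  9 | -00-,10--
  10 | -0-0,10--
  11 | 1-11,10--
  12 | --00  (sole → essential)
  15 | 1-11  (sole → essential)
Essential prime implicants: --00, 0-0-, 1-11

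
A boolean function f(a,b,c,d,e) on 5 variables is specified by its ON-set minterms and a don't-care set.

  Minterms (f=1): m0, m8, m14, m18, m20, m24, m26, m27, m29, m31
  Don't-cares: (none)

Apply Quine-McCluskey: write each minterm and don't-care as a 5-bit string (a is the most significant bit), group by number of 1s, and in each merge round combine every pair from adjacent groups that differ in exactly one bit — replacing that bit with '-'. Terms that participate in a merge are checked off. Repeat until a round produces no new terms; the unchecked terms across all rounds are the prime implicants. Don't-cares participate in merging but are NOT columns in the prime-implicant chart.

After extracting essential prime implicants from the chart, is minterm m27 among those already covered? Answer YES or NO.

NO

[col 0] 00000*, 01000*, 01110, 10010*, 10100, 11000*, 11010*, 11011*, 11101*, 11111*
[col 1] -1000, 0-000, 1-010, 11-11, 110-0, 1101-, 111-1
Prime implicants: -1000, 0-000, 01110, 1-010, 10100, 11-11, 110-0, 1101-, 111-1
PI chart (minterm → PIs covering it):
  0 | 0-000  (sole → essential)
  8 | -1000,0-000
  14 | 01110  (sole → essential)
  18 | 1-010  (sole → essential)
  20 | 10100  (sole → essential)
  24 | -1000,110-0
  26 | 1-010,110-0,1101-
  27 | 11-11,1101-
  29 | 111-1  (sole → essential)
  31 | 11-11,111-1
Essential prime implicants: 0-000, 01110, 1-010, 10100, 111-1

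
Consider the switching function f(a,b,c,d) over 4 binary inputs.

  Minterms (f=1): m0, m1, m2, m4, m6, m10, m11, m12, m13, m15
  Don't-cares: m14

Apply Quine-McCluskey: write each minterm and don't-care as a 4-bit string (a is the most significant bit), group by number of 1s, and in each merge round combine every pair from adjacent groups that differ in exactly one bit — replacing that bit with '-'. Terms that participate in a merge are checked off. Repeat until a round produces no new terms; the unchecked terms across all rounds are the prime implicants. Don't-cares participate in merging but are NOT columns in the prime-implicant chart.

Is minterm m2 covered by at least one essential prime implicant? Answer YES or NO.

size-2^0 implicants → 0000(✓)  0001(✓)  0010(✓)  0100(✓)  0110(✓)  1010(✓)  1011(✓)  1100(✓)  1101(✓)  1110(✓)  1111(✓)
size-2^1 implicants → -010(✓)  -100(✓)  -110(✓)  0-00(✓)  0-10(✓)  00-0(✓)  000-  01-0(✓)  1-10(✓)  1-11(✓)  101-(✓)  11-0(✓)  11-1(✓)  110-(✓)  111-(✓)
size-2^2 implicants → --10  -1-0  0--0  1-1-  11--
Unchecked terms (primes): --10, -1-0, 0--0, 000-, 1-1-, 11--
Minterm coverage:
  m0 ⊆ 0--0,000-
  m1 ⊆ 000- [E]
  m2 ⊆ --10,0--0
  m4 ⊆ -1-0,0--0
  m6 ⊆ --10,-1-0,0--0
  m10 ⊆ --10,1-1-
  m11 ⊆ 1-1- [E]
  m12 ⊆ -1-0,11--
  m13 ⊆ 11-- [E]
  m15 ⊆ 1-1-,11--
E = {000-, 1-1-, 11--}

NO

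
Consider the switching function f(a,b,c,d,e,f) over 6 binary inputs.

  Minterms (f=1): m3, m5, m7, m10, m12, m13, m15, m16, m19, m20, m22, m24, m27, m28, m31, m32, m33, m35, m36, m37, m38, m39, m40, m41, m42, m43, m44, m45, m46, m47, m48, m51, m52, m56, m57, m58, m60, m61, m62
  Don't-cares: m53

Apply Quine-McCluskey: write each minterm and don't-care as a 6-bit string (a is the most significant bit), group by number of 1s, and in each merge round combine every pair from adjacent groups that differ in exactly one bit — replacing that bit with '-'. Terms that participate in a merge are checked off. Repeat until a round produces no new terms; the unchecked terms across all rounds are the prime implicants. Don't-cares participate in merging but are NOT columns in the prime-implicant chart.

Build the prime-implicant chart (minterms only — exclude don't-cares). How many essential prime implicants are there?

8

Round 0: 000011✓ 000101✓ 000111✓ 001010✓ 001100✓ 001101✓ 001111✓ 010000✓ 010011✓ 010100✓ 010110✓ 011000✓ 011011✓ 011100✓ 011111✓ 100000✓ 100001✓ 100011✓ 100100✓ 100101✓ 100110✓ 100111✓ 101000✓ 101001✓ 101010✓ 101011✓ 101100✓ 101101✓ 101110✓ 101111✓ 110000✓ 110011✓ 110100✓ 110101✓ 111000✓ 111001✓ 111010✓ 111100✓ 111101✓ 111110✓
Round 1: -00011✓ -00101✓ -00111✓ -01010 -01100✓ -01101✓ -01111✓ -10000✓ -10011✓ -10100✓ -11000✓ -11100✓ 0-0011✓ 0-1100✓ 0-1111 00-101✓ 00-111✓ 000-11✓ 0001-1✓ 0011-1✓ 00110-✓ 01-000✓ 01-011 01-100✓ 010-00✓ 0101-0 011-00✓ 011-11 1-0000✓ 1-0011✓ 1-0100✓ 1-0101✓ 1-1000✓ 1-1001✓ 1-1010✓ 1-1100✓ 1-1101✓ 1-1110✓ 10-000✓ 10-001✓ 10-011✓ 10-100✓ 10-101✓ 10-110✓ 10-111✓ 100-00✓ 100-01✓ 100-11✓ 1000-1✓ 10000-✓ 1001-0✓ 1001-1✓ 10010-✓ 10011-✓ 101-00✓ 101-01✓ 101-10✓ 101-11✓ 1010-0✓ 1010-1✓ 10100-✓ 10101-✓ 1011-0✓ 1011-1✓ 10110-✓ 10111-✓ 11-000✓ 11-100✓ 11-101✓ 110-00✓ 11010-✓ 111-00✓ 111-01✓ 111-10✓ 1110-0✓ 11100-✓ 1111-0✓ 11110-✓
Round 2: --0011 --1100 -0-101✓ -0-111✓ -00-11 -001-1✓ -011-1✓ -0110- -1-000✓ -1-100✓ -10-00✓ -11-00✓ 00-1-1✓ 01--00✓ 1--000✓ 1--100✓ 1--101✓ 1-0-00✓ 1-010-✓ 1-1-00✓ 1-1-01✓ 1-1-10✓ 1-10-0✓ 1-100-✓ 1-11-0✓ 1-110-✓ 10--00✓ 10--01✓ 10--11✓ 10-0-1✓ 10-00-✓ 10-1-0✓ 10-1-1✓ 10-10-✓ 10-11-✓ 100--1✓ 100-0-✓ 1001--✓ 101--0✓ 101--1✓ 101-0-✓ 101-1-✓ 1010--✓ 1011--✓ 11--00✓ 11-10-✓ 111--0✓ 111-0-✓
Round 3: -0-1-1 -1--00 1---00 1--10- 1-1--0 1-1-0- 10---1 10--0- 10-1-- 101---
PIs = {--0011, --1100, -0-1-1, -00-11, -01010, -0110-, -1--00, 0-1111, 01-011, 0101-0, 011-11, 1---00, 1--10-, 1-1--0, 1-1-0-, 10---1, 10--0-, 10-1--, 101---}
Coverage chart:
  m3: --0011,-00-11
  m5: -0-1-1 ←essential
  m7: -0-1-1,-00-11
  m10: -01010 ←essential
  m12: --1100,-0110-
  m13: -0-1-1,-0110-
  m15: -0-1-1,0-1111
  m16: -1--00 ←essential
  m19: --0011,01-011
  m20: -1--00,0101-0
  m22: 0101-0 ←essential
  m24: -1--00 ←essential
  m27: 01-011,011-11
  m28: --1100,-1--00
  m31: 0-1111,011-11
  m32: 1---00,10--0-
  m33: 10---1,10--0-
  m35: --0011,-00-11,10---1
  m36: 1---00,1--10-,10--0-,10-1--
  m37: -0-1-1,1--10-,10---1,10--0-,10-1--
  m38: 10-1-- ←essential
  m39: -0-1-1,-00-11,10---1,10-1--
  m40: 1---00,1-1--0,1-1-0-,10--0-,101---
  m41: 1-1-0-,10---1,10--0-,101---
  m42: -01010,1-1--0,101---
  m43: 10---1,101---
  m44: --1100,-0110-,1---00,1--10-,1-1--0,1-1-0-,10--0-,10-1--,101---
  m45: -0-1-1,-0110-,1--10-,1-1-0-,10---1,10--0-,10-1--,101---
  m46: 1-1--0,10-1--,101---
  m47: -0-1-1,10---1,10-1--,101---
  m48: -1--00,1---00
  m51: --0011 ←essential
  m52: -1--00,1---00,1--10-
  m56: -1--00,1---00,1-1--0,1-1-0-
  m57: 1-1-0- ←essential
  m58: 1-1--0 ←essential
  m60: --1100,-1--00,1---00,1--10-,1-1--0,1-1-0-
  m61: 1--10-,1-1-0-
  m62: 1-1--0 ←essential
Essential: --0011, -0-1-1, -01010, -1--00, 0101-0, 1-1--0, 1-1-0-, 10-1--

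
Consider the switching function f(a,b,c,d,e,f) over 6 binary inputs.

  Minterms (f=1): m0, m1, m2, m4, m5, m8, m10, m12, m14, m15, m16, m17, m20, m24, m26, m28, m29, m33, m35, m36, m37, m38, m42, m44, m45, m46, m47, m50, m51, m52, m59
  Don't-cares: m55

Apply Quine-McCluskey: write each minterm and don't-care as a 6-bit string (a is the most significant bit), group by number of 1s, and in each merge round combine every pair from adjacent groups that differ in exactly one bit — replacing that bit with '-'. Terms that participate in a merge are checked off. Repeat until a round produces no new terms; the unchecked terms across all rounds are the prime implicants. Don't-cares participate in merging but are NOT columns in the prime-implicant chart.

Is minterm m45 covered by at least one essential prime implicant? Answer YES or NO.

NO

Round 0: 000000✓ 000001✓ 000010✓ 000100✓ 000101✓ 001000✓ 001010✓ 001100✓ 001110✓ 001111✓ 010000✓ 010001✓ 010100✓ 011000✓ 011010✓ 011100✓ 011101✓ 100001✓ 100011✓ 100100✓ 100101✓ 100110✓ 101010✓ 101100✓ 101101✓ 101110✓ 101111✓ 110010✓ 110011✓ 110100✓ 110111✓ 111011✓
Round 1: -00001✓ -00100✓ -00101✓ -01010✓ -01100✓ -01110✓ -01111✓ -10100✓ 0-0000✓ 0-0001✓ 0-0100✓ 0-1000✓ 0-1010✓ 0-1100✓ 00-000✓ 00-010✓ 00-100✓ 000-00✓ 000-01✓ 0000-0✓ 00000-✓ 00010-✓ 001-00✓ 001-10✓ 0010-0✓ 0011-0✓ 00111-✓ 01-000✓ 01-100✓ 010-00✓ 01000-✓ 011-00✓ 0110-0✓ 01110- 1-0011 1-0100✓ 10-100✓ 10-101✓ 10-110✓ 100-01✓ 1000-1 1001-0✓ 10010-✓ 101-10✓ 1011-0✓ 1011-1✓ 10110-✓ 10111-✓ 11-011 110-11 11001-
Round 2: --0100 -0-100 -00-01 -0010- -01-10 -011-0 -0111- 0--000✓ 0--100✓ 0-0-00✓ 0-000- 0-1-00✓ 0-10-0 00--00✓ 00-0-0 000-0- 001--0 01--00✓ 10-1-0 10-10- 1011--
Round 3: 0---00
PIs = {--0100, -0-100, -00-01, -0010-, -01-10, -011-0, -0111-, 0---00, 0-000-, 0-10-0, 00-0-0, 000-0-, 001--0, 01110-, 1-0011, 10-1-0, 10-10-, 1000-1, 1011--, 11-011, 110-11, 11001-}
Coverage chart:
  m0: 0---00,0-000-,00-0-0,000-0-
  m1: -00-01,0-000-,000-0-
  m2: 00-0-0 ←essential
  m4: --0100,-0-100,-0010-,0---00,000-0-
  m5: -00-01,-0010-,000-0-
  m8: 0---00,0-10-0,00-0-0,001--0
  m10: -01-10,0-10-0,00-0-0,001--0
  m12: -0-100,-011-0,0---00,001--0
  m14: -01-10,-011-0,-0111-,001--0
  m15: -0111- ←essential
  m16: 0---00,0-000-
  m17: 0-000- ←essential
  m20: --0100,0---00
  m24: 0---00,0-10-0
  m26: 0-10-0 ←essential
  m28: 0---00,01110-
  m29: 01110- ←essential
  m33: -00-01,1000-1
  m35: 1-0011,1000-1
  m36: --0100,-0-100,-0010-,10-1-0,10-10-
  m37: -00-01,-0010-,10-10-
  m38: 10-1-0 ←essential
  m42: -01-10 ←essential
  m44: -0-100,-011-0,10-1-0,10-10-,1011--
  m45: 10-10-,1011--
  m46: -01-10,-011-0,-0111-,10-1-0,1011--
  m47: -0111-,1011--
  m50: 11001- ←essential
  m51: 1-0011,11-011,110-11,11001-
  m52: --0100 ←essential
  m59: 11-011 ←essential
Essential: --0100, -01-10, -0111-, 0-000-, 0-10-0, 00-0-0, 01110-, 10-1-0, 11-011, 11001-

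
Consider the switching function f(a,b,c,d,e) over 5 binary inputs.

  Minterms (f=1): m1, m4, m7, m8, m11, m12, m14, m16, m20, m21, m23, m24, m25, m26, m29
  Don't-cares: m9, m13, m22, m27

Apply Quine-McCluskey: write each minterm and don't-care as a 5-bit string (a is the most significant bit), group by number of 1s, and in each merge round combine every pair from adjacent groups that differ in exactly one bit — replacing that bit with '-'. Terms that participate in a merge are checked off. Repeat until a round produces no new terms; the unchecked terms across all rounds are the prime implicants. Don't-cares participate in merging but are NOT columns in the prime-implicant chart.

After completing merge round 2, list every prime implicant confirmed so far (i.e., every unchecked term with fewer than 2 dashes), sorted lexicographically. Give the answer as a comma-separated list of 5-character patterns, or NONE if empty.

Round 0: 00001✓ 00100✓ 00111✓ 01000✓ 01001✓ 01011✓ 01100✓ 01101✓ 01110✓ 10000✓ 10100✓ 10101✓ 10110✓ 10111✓ 11000✓ 11001✓ 11010✓ 11011✓ 11101✓
Round 1: -0100 -0111 -1000✓ -1001✓ -1011✓ -1101✓ 0-001 0-100 01-00✓ 01-01✓ 010-1✓ 0100-✓ 011-0 0110-✓ 1-000 1-101 10-00 101-0✓ 101-1✓ 1010-✓ 1011-✓ 11-01✓ 110-0✓ 110-1✓ 1100-✓ 1101-✓
Round 2: -1-01 -10-1 -100- 01-0- 101-- 110--
PIs = {-0100, -0111, -1-01, -10-1, -100-, 0-001, 0-100, 01-0-, 011-0, 1-000, 1-101, 10-00, 101--, 110--}

-0100, -0111, 0-001, 0-100, 011-0, 1-000, 1-101, 10-00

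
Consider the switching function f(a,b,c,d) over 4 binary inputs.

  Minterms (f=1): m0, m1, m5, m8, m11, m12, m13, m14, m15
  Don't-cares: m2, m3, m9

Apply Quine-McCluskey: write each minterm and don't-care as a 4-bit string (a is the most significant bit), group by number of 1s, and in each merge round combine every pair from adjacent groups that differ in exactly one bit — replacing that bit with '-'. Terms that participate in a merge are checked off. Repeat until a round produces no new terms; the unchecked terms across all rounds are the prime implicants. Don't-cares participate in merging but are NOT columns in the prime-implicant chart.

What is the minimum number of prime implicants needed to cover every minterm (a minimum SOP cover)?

size-2^0 implicants → 0000(✓)  0001(✓)  0010(✓)  0011(✓)  0101(✓)  1000(✓)  1001(✓)  1011(✓)  1100(✓)  1101(✓)  1110(✓)  1111(✓)
size-2^1 implicants → -000(✓)  -001(✓)  -011(✓)  -101(✓)  0-01(✓)  00-0(✓)  00-1(✓)  000-(✓)  001-(✓)  1-00(✓)  1-01(✓)  1-11(✓)  10-1(✓)  100-(✓)  11-0(✓)  11-1(✓)  110-(✓)  111-(✓)
size-2^2 implicants → --01  -0-1  -00-  00--  1--1  1-0-  11--
Unchecked terms (primes): --01, -0-1, -00-, 00--, 1--1, 1-0-, 11--
Minterm coverage:
  m0 ⊆ -00-,00--
  m1 ⊆ --01,-0-1,-00-,00--
  m5 ⊆ --01 [E]
  m8 ⊆ -00-,1-0-
  m11 ⊆ -0-1,1--1
  m12 ⊆ 1-0-,11--
  m13 ⊆ --01,1--1,1-0-,11--
  m14 ⊆ 11-- [E]
  m15 ⊆ 1--1,11--
E = {--01, 11--}
Petrick residual → -0-1, -00-
Cover = c'd + b'd + b'c' + ab  |cover|=4

4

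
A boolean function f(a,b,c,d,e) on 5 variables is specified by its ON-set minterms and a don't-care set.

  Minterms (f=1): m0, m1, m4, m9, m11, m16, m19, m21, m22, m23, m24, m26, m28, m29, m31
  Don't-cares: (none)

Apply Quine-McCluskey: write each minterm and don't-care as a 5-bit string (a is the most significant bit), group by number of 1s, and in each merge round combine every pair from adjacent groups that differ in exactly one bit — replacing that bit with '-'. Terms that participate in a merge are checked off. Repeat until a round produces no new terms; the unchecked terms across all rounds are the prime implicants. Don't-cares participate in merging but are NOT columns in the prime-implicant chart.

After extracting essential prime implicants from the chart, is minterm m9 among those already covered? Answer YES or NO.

[col 0] 00000*, 00001*, 00100*, 01001*, 01011*, 10000*, 10011*, 10101*, 10110*, 10111*, 11000*, 11010*, 11100*, 11101*, 11111*
[col 1] -0000, 0-001, 00-00, 0000-, 010-1, 1-000, 1-101*, 1-111*, 10-11, 101-1*, 1011-, 11-00, 110-0, 111-1*, 1110-
[col 2] 1-1-1
Prime implicants: -0000, 0-001, 00-00, 0000-, 010-1, 1-000, 1-1-1, 10-11, 1011-, 11-00, 110-0, 1110-
PI chart (minterm → PIs covering it):
  0 | -0000,00-00,0000-
  1 | 0-001,0000-
  4 | 00-00  (sole → essential)
  9 | 0-001,010-1
  11 | 010-1  (sole → essential)
  16 | -0000,1-000
  19 | 10-11  (sole → essential)
  21 | 1-1-1  (sole → essential)
  22 | 1011-  (sole → essential)
  23 | 1-1-1,10-11,1011-
  24 | 1-000,11-00,110-0
  26 | 110-0  (sole → essential)
  28 | 11-00,1110-
  29 | 1-1-1,1110-
  31 | 1-1-1  (sole → essential)
Essential prime implicants: 00-00, 010-1, 1-1-1, 10-11, 1011-, 110-0

YES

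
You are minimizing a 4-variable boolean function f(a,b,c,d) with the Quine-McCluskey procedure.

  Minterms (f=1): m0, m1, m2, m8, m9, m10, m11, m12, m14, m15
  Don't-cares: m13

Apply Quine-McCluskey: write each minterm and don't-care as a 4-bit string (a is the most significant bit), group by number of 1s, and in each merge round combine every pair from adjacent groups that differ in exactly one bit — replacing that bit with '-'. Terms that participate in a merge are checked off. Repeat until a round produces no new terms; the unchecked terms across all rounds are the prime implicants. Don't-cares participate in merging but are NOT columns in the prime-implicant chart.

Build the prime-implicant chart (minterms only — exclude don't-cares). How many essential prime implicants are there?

size-2^0 implicants → 0000(✓)  0001(✓)  0010(✓)  1000(✓)  1001(✓)  1010(✓)  1011(✓)  1100(✓)  1101(✓)  1110(✓)  1111(✓)
size-2^1 implicants → -000(✓)  -001(✓)  -010(✓)  00-0(✓)  000-(✓)  1-00(✓)  1-01(✓)  1-10(✓)  1-11(✓)  10-0(✓)  10-1(✓)  100-(✓)  101-(✓)  11-0(✓)  11-1(✓)  110-(✓)  111-(✓)
size-2^2 implicants → -0-0  -00-  1--0(✓)  1--1(✓)  1-0-(✓)  1-1-(✓)  10--(✓)  11--(✓)
size-2^3 implicants → 1---
Unchecked terms (primes): -0-0, -00-, 1---
Minterm coverage:
  m0 ⊆ -0-0,-00-
  m1 ⊆ -00- [E]
  m2 ⊆ -0-0 [E]
  m8 ⊆ -0-0,-00-,1---
  m9 ⊆ -00-,1---
  m10 ⊆ -0-0,1---
  m11 ⊆ 1--- [E]
  m12 ⊆ 1--- [E]
  m14 ⊆ 1--- [E]
  m15 ⊆ 1--- [E]
E = {-0-0, -00-, 1---}

3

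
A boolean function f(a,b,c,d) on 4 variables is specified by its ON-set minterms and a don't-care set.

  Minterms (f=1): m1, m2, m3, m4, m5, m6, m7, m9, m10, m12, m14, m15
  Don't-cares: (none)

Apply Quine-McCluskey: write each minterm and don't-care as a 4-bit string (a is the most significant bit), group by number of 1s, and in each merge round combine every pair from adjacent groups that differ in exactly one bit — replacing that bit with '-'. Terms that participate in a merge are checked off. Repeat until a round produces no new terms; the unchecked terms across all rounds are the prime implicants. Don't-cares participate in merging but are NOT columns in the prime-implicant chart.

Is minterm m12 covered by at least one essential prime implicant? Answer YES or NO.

YES

Round 0: 0001✓ 0010✓ 0011✓ 0100✓ 0101✓ 0110✓ 0111✓ 1001✓ 1010✓ 1100✓ 1110✓ 1111✓
Round 1: -001 -010✓ -100✓ -110✓ -111✓ 0-01✓ 0-10✓ 0-11✓ 00-1✓ 001-✓ 01-0✓ 01-1✓ 010-✓ 011-✓ 1-10✓ 11-0✓ 111-✓
Round 2: --10 -1-0 -11- 0--1 0-1- 01--
PIs = {--10, -001, -1-0, -11-, 0--1, 0-1-, 01--}
Coverage chart:
  m1: -001,0--1
  m2: --10,0-1-
  m3: 0--1,0-1-
  m4: -1-0,01--
  m5: 0--1,01--
  m6: --10,-1-0,-11-,0-1-,01--
  m7: -11-,0--1,0-1-,01--
  m9: -001 ←essential
  m10: --10 ←essential
  m12: -1-0 ←essential
  m14: --10,-1-0,-11-
  m15: -11- ←essential
Essential: --10, -001, -1-0, -11-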